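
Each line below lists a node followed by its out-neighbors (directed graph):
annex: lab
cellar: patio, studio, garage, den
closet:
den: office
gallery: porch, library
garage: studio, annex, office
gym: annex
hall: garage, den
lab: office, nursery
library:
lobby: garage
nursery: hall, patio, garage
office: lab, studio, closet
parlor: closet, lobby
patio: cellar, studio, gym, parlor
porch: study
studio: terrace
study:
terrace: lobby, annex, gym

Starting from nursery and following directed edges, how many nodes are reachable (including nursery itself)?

15

BFS from nursery visits: nursery, garage, hall, patio, annex, office, studio, den, cellar, gym, parlor, lab, closet, terrace, lobby
Reachable nodes: 15 of 19 total.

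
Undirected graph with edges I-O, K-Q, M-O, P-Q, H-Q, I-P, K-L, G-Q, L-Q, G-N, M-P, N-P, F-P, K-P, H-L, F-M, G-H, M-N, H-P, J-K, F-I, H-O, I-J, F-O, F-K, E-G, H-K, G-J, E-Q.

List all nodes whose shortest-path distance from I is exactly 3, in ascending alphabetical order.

Level 0: I
Level 1: F, J, O, P
Level 2: G, H, K, M, N, Q
Level 3: E, L

E, L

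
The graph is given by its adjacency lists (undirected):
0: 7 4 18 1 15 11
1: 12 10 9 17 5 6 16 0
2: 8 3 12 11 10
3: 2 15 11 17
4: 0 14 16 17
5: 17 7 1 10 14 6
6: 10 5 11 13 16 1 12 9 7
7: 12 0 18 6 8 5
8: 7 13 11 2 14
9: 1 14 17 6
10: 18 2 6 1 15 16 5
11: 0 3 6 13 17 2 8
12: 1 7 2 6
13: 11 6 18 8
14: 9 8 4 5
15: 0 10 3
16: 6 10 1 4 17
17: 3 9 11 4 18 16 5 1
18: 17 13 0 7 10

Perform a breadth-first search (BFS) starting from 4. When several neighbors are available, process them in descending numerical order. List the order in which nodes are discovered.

Visit 4; enqueue 17, 16, 14, 0 → queue [17, 16, 14, 0]
Visit 17; enqueue 18, 11, 9, 5, 3, 1 → queue [16, 14, 0, 18, 11, 9, 5, 3, 1]
Visit 16; enqueue 10, 6 → queue [14, 0, 18, 11, 9, 5, 3, 1, 10, 6]
Visit 14; enqueue 8 → queue [0, 18, 11, 9, 5, 3, 1, 10, 6, 8]
Visit 0; enqueue 15, 7 → queue [18, 11, 9, 5, 3, 1, 10, 6, 8, 15, 7]
Visit 18; enqueue 13 → queue [11, 9, 5, 3, 1, 10, 6, 8, 15, 7, 13]
Visit 11; enqueue 2 → queue [9, 5, 3, 1, 10, 6, 8, 15, 7, 13, 2]
Visit 9 → queue [5, 3, 1, 10, 6, 8, 15, 7, 13, 2]
Visit 5 → queue [3, 1, 10, 6, 8, 15, 7, 13, 2]
Visit 3 → queue [1, 10, 6, 8, 15, 7, 13, 2]
Visit 1; enqueue 12 → queue [10, 6, 8, 15, 7, 13, 2, 12]
Visit 10 → queue [6, 8, 15, 7, 13, 2, 12]
Visit 6 → queue [8, 15, 7, 13, 2, 12]
Visit 8 → queue [15, 7, 13, 2, 12]
Visit 15 → queue [7, 13, 2, 12]
Visit 7 → queue [13, 2, 12]
Visit 13 → queue [2, 12]
Visit 2 → queue [12]
Visit 12 → queue []

4, 17, 16, 14, 0, 18, 11, 9, 5, 3, 1, 10, 6, 8, 15, 7, 13, 2, 12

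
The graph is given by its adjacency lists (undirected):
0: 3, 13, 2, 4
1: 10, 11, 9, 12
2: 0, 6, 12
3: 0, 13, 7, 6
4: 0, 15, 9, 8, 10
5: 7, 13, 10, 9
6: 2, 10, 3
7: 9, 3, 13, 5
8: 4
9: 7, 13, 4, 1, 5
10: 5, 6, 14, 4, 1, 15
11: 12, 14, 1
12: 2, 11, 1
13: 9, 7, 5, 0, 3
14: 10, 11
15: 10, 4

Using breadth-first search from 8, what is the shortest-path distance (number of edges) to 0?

2

Level 0: 8
Level 1: 4
Level 2: 0, 9, 10, 15
Level 3: 1, 2, 3, 5, 6, 7, 13, 14
Level 4: 11, 12
0 first appears at level 2.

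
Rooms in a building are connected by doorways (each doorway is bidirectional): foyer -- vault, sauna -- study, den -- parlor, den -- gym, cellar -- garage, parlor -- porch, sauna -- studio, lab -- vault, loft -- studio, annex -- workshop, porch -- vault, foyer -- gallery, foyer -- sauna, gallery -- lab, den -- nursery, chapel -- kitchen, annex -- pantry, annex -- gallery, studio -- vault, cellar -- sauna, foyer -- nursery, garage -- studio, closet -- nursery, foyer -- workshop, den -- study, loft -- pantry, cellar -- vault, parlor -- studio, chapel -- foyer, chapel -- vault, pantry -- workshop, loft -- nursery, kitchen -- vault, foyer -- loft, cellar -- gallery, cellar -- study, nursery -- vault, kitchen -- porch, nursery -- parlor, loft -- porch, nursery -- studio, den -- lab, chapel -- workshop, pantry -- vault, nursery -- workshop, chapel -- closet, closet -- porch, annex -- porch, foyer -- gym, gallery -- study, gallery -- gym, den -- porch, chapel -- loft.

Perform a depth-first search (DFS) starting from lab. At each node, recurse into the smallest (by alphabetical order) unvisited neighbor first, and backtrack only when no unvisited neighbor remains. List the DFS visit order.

lab, den, gym, foyer, chapel, closet, nursery, loft, pantry, annex, gallery, cellar, garage, studio, parlor, porch, kitchen, vault, sauna, study, workshop

Visit lab
lab → den
den → gym
gym → foyer
foyer → chapel
chapel → closet
closet → nursery
nursery → loft
loft → pantry
pantry → annex
annex → gallery
gallery → cellar
cellar → garage
garage → studio
studio → parlor
parlor → porch
porch → kitchen
kitchen → vault
studio → sauna
sauna → study
annex → workshop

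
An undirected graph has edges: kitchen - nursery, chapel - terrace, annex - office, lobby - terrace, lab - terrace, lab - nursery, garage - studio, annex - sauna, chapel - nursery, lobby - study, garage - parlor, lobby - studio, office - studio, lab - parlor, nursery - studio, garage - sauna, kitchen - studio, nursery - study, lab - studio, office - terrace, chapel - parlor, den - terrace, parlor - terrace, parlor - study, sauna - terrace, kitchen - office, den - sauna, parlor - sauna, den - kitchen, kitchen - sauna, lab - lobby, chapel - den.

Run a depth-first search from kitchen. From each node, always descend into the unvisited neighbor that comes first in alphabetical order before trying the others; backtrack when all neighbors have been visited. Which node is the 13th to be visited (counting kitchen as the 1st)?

terrace

Visit kitchen
kitchen → den
den → chapel
chapel → nursery
nursery → lab
lab → lobby
lobby → studio
studio → garage
garage → parlor
parlor → sauna
sauna → annex
annex → office
office → terrace
parlor → study

Visit order: kitchen, den, chapel, nursery, lab, lobby, studio, garage, parlor, sauna, annex, office, terrace, study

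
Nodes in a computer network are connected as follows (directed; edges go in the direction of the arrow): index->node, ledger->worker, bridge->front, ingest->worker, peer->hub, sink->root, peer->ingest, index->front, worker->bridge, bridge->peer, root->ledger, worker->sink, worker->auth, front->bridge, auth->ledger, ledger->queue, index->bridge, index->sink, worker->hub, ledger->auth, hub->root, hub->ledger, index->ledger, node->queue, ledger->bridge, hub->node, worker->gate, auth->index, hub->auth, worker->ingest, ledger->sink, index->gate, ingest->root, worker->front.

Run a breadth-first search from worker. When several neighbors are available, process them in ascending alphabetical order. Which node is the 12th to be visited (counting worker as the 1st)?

node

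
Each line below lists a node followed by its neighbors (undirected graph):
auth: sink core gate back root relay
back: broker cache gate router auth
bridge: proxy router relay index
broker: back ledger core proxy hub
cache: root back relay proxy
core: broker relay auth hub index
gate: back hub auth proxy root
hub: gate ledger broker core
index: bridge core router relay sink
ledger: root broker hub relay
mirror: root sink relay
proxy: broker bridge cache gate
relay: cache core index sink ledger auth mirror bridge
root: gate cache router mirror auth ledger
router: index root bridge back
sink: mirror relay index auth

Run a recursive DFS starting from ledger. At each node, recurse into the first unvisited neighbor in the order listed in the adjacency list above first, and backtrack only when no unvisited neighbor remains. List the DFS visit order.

Visit ledger
ledger → root
root → gate
gate → back
back → broker
broker → core
core → relay
relay → cache
cache → proxy
proxy → bridge
bridge → router
router → index
index → sink
sink → mirror
sink → auth
core → hub

ledger, root, gate, back, broker, core, relay, cache, proxy, bridge, router, index, sink, mirror, auth, hub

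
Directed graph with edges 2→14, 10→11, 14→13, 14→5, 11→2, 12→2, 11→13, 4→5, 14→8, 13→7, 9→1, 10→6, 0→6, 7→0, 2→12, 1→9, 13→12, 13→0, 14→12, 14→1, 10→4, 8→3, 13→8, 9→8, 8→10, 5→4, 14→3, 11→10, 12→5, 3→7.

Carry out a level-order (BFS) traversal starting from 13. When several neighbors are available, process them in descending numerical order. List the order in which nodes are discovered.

Visit 13; enqueue 12, 8, 7, 0 → queue [12, 8, 7, 0]
Visit 12; enqueue 5, 2 → queue [8, 7, 0, 5, 2]
Visit 8; enqueue 10, 3 → queue [7, 0, 5, 2, 10, 3]
Visit 7 → queue [0, 5, 2, 10, 3]
Visit 0; enqueue 6 → queue [5, 2, 10, 3, 6]
Visit 5; enqueue 4 → queue [2, 10, 3, 6, 4]
Visit 2; enqueue 14 → queue [10, 3, 6, 4, 14]
Visit 10; enqueue 11 → queue [3, 6, 4, 14, 11]
Visit 3 → queue [6, 4, 14, 11]
Visit 6 → queue [4, 14, 11]
Visit 4 → queue [14, 11]
Visit 14; enqueue 1 → queue [11, 1]
Visit 11 → queue [1]
Visit 1; enqueue 9 → queue [9]
Visit 9 → queue []

13 -> 12 -> 8 -> 7 -> 0 -> 5 -> 2 -> 10 -> 3 -> 6 -> 4 -> 14 -> 11 -> 1 -> 9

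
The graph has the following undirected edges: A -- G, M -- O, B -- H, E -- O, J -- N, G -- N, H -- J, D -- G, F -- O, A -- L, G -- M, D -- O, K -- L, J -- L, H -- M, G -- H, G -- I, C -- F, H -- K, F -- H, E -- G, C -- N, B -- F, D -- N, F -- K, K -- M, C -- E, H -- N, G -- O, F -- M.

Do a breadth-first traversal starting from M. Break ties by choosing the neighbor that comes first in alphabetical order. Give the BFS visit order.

M -> F -> G -> H -> K -> O -> B -> C -> A -> D -> E -> I -> N -> J -> L

Visit M; enqueue F, G, H, K, O → queue [F, G, H, K, O]
Visit F; enqueue B, C → queue [G, H, K, O, B, C]
Visit G; enqueue A, D, E, I, N → queue [H, K, O, B, C, A, D, E, I, N]
Visit H; enqueue J → queue [K, O, B, C, A, D, E, I, N, J]
Visit K; enqueue L → queue [O, B, C, A, D, E, I, N, J, L]
Visit O → queue [B, C, A, D, E, I, N, J, L]
Visit B → queue [C, A, D, E, I, N, J, L]
Visit C → queue [A, D, E, I, N, J, L]
Visit A → queue [D, E, I, N, J, L]
Visit D → queue [E, I, N, J, L]
Visit E → queue [I, N, J, L]
Visit I → queue [N, J, L]
Visit N → queue [J, L]
Visit J → queue [L]
Visit L → queue []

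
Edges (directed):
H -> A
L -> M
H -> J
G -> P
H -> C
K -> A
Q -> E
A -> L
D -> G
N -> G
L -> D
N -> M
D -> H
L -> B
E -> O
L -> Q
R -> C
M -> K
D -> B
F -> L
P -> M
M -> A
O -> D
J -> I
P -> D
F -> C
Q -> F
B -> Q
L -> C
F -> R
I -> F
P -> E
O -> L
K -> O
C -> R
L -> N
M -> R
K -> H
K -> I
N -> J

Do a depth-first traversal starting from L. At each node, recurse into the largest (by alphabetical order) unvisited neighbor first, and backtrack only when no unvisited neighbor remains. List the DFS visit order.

Visit L
L → Q
Q → F
F → R
R → C
Q → E
E → O
O → D
D → H
H → J
J → I
H → A
D → G
G → P
P → M
M → K
D → B
L → N

L Q F R C E O D H J I A G P M K B N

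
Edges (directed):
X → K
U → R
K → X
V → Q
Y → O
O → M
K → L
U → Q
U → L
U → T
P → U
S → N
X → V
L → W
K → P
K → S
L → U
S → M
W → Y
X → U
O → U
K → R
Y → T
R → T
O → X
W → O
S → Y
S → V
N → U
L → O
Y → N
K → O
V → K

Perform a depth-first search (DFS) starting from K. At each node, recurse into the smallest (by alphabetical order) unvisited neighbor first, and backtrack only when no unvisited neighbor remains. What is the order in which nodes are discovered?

K, L, O, M, U, Q, R, T, X, V, W, Y, N, P, S

Visit K
K → L
L → O
O → M
O → U
U → Q
U → R
R → T
O → X
X → V
L → W
W → Y
Y → N
K → P
K → S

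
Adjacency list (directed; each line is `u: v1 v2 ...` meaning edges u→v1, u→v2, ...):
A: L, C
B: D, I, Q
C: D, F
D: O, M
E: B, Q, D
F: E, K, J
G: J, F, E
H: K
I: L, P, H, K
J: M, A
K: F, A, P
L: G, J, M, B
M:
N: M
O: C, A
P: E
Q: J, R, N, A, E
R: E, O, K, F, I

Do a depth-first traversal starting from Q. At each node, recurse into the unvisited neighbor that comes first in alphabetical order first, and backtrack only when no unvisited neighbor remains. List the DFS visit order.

Visit Q
Q → A
A → C
C → D
D → M
D → O
C → F
F → E
E → B
B → I
I → H
H → K
K → P
I → L
L → G
G → J
Q → N
Q → R

Q, A, C, D, M, O, F, E, B, I, H, K, P, L, G, J, N, R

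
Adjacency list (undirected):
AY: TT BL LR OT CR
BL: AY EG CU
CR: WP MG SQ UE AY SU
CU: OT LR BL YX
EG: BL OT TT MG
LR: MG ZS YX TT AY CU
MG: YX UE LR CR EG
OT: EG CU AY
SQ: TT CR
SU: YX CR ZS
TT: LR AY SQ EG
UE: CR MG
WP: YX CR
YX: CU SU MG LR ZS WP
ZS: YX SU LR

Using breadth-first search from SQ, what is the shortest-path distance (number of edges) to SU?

Level 0: SQ
Level 1: CR, TT
Level 2: AY, EG, LR, MG, SU, UE, WP
Level 3: BL, CU, OT, YX, ZS
SU first appears at level 2.

2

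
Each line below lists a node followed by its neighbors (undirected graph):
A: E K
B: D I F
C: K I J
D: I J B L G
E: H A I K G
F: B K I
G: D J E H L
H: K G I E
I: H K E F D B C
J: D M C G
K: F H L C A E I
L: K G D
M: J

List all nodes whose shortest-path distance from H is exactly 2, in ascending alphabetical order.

A, B, C, D, F, J, L

Level 0: H
Level 1: E, G, I, K
Level 2: A, B, C, D, F, J, L
Level 3: M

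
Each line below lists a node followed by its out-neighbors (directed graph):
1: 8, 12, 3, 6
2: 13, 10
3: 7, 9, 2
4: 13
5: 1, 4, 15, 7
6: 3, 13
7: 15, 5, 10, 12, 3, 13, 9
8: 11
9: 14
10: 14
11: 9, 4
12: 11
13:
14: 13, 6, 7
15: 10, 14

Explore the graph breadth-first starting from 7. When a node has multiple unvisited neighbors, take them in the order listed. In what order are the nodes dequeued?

Visit 7; enqueue 15, 5, 10, 12, 3, 13, 9 → queue [15, 5, 10, 12, 3, 13, 9]
Visit 15; enqueue 14 → queue [5, 10, 12, 3, 13, 9, 14]
Visit 5; enqueue 1, 4 → queue [10, 12, 3, 13, 9, 14, 1, 4]
Visit 10 → queue [12, 3, 13, 9, 14, 1, 4]
Visit 12; enqueue 11 → queue [3, 13, 9, 14, 1, 4, 11]
Visit 3; enqueue 2 → queue [13, 9, 14, 1, 4, 11, 2]
Visit 13 → queue [9, 14, 1, 4, 11, 2]
Visit 9 → queue [14, 1, 4, 11, 2]
Visit 14; enqueue 6 → queue [1, 4, 11, 2, 6]
Visit 1; enqueue 8 → queue [4, 11, 2, 6, 8]
Visit 4 → queue [11, 2, 6, 8]
Visit 11 → queue [2, 6, 8]
Visit 2 → queue [6, 8]
Visit 6 → queue [8]
Visit 8 → queue []

7, 15, 5, 10, 12, 3, 13, 9, 14, 1, 4, 11, 2, 6, 8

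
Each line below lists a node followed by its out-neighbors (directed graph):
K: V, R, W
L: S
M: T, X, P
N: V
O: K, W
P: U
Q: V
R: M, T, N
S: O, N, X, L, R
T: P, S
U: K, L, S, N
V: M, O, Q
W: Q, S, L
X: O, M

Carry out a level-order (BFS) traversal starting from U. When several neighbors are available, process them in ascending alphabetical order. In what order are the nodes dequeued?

Visit U; enqueue K, L, N, S → queue [K, L, N, S]
Visit K; enqueue R, V, W → queue [L, N, S, R, V, W]
Visit L → queue [N, S, R, V, W]
Visit N → queue [S, R, V, W]
Visit S; enqueue O, X → queue [R, V, W, O, X]
Visit R; enqueue M, T → queue [V, W, O, X, M, T]
Visit V; enqueue Q → queue [W, O, X, M, T, Q]
Visit W → queue [O, X, M, T, Q]
Visit O → queue [X, M, T, Q]
Visit X → queue [M, T, Q]
Visit M; enqueue P → queue [T, Q, P]
Visit T → queue [Q, P]
Visit Q → queue [P]
Visit P → queue []

U K L N S R V W O X M T Q P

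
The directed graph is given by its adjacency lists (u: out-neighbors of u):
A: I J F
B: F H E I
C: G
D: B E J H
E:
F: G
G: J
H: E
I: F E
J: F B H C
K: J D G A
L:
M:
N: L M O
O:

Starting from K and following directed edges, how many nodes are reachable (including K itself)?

11

BFS from K visits: K, J, D, G, A, F, B, H, C, E, I
Reachable nodes: 11 of 15 total.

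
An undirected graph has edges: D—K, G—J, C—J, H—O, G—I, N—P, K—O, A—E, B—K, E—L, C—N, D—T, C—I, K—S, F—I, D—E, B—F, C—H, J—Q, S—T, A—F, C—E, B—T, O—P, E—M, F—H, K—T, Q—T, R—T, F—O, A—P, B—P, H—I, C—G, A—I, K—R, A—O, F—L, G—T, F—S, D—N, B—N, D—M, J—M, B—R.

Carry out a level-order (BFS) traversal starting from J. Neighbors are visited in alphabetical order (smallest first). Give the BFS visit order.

J -> C -> G -> M -> Q -> E -> H -> I -> N -> T -> D -> A -> L -> F -> O -> B -> P -> K -> R -> S

Visit J; enqueue C, G, M, Q → queue [C, G, M, Q]
Visit C; enqueue E, H, I, N → queue [G, M, Q, E, H, I, N]
Visit G; enqueue T → queue [M, Q, E, H, I, N, T]
Visit M; enqueue D → queue [Q, E, H, I, N, T, D]
Visit Q → queue [E, H, I, N, T, D]
Visit E; enqueue A, L → queue [H, I, N, T, D, A, L]
Visit H; enqueue F, O → queue [I, N, T, D, A, L, F, O]
Visit I → queue [N, T, D, A, L, F, O]
Visit N; enqueue B, P → queue [T, D, A, L, F, O, B, P]
Visit T; enqueue K, R, S → queue [D, A, L, F, O, B, P, K, R, S]
Visit D → queue [A, L, F, O, B, P, K, R, S]
Visit A → queue [L, F, O, B, P, K, R, S]
Visit L → queue [F, O, B, P, K, R, S]
Visit F → queue [O, B, P, K, R, S]
Visit O → queue [B, P, K, R, S]
Visit B → queue [P, K, R, S]
Visit P → queue [K, R, S]
Visit K → queue [R, S]
Visit R → queue [S]
Visit S → queue []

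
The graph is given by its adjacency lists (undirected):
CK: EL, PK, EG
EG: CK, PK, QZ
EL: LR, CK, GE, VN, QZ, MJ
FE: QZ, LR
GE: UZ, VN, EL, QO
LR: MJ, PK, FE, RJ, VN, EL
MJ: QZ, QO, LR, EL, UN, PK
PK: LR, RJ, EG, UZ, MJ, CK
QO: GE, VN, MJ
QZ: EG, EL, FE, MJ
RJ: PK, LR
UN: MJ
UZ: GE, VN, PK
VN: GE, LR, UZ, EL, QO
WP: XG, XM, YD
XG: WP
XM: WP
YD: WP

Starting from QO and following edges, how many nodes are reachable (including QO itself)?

BFS from QO visits: QO, VN, MJ, GE, UZ, LR, EL, UN, QZ, PK, RJ, FE, CK, EG
Reachable nodes: 14 of 18 total.

14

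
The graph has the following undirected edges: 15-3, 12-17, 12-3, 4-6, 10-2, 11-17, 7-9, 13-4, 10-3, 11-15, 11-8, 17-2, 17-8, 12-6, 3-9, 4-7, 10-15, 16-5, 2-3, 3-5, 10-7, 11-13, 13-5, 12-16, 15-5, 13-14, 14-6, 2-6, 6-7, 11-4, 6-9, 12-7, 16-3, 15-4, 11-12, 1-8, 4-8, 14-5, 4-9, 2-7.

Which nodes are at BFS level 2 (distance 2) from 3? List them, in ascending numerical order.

4, 6, 7, 11, 13, 14, 17

Level 0: 3
Level 1: 2, 5, 9, 10, 12, 15, 16
Level 2: 4, 6, 7, 11, 13, 14, 17
Level 3: 8
Level 4: 1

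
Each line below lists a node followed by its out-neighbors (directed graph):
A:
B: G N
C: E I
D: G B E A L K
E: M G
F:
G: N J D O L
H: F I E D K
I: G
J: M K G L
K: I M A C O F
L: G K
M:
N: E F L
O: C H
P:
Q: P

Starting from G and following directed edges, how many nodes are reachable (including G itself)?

BFS from G visits: G, O, N, L, J, D, H, C, F, E, K, M, B, A, I
Reachable nodes: 15 of 17 total.

15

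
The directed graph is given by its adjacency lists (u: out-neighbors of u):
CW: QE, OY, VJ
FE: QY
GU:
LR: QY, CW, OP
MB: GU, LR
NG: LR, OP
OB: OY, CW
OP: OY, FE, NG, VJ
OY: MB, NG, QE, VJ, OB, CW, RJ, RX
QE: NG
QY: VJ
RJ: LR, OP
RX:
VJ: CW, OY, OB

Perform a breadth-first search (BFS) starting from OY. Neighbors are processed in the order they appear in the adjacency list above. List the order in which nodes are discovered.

Visit OY; enqueue MB, NG, QE, VJ, OB, CW, RJ, RX → queue [MB, NG, QE, VJ, OB, CW, RJ, RX]
Visit MB; enqueue GU, LR → queue [NG, QE, VJ, OB, CW, RJ, RX, GU, LR]
Visit NG; enqueue OP → queue [QE, VJ, OB, CW, RJ, RX, GU, LR, OP]
Visit QE → queue [VJ, OB, CW, RJ, RX, GU, LR, OP]
Visit VJ → queue [OB, CW, RJ, RX, GU, LR, OP]
Visit OB → queue [CW, RJ, RX, GU, LR, OP]
Visit CW → queue [RJ, RX, GU, LR, OP]
Visit RJ → queue [RX, GU, LR, OP]
Visit RX → queue [GU, LR, OP]
Visit GU → queue [LR, OP]
Visit LR; enqueue QY → queue [OP, QY]
Visit OP; enqueue FE → queue [QY, FE]
Visit QY → queue [FE]
Visit FE → queue []

OY, MB, NG, QE, VJ, OB, CW, RJ, RX, GU, LR, OP, QY, FE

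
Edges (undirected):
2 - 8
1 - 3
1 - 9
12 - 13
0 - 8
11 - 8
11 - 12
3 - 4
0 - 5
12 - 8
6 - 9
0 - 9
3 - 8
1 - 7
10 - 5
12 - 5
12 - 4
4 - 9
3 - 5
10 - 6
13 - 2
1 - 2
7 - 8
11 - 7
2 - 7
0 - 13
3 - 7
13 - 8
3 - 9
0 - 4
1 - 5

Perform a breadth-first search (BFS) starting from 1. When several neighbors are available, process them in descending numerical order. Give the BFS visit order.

Visit 1; enqueue 9, 7, 5, 3, 2 → queue [9, 7, 5, 3, 2]
Visit 9; enqueue 6, 4, 0 → queue [7, 5, 3, 2, 6, 4, 0]
Visit 7; enqueue 11, 8 → queue [5, 3, 2, 6, 4, 0, 11, 8]
Visit 5; enqueue 12, 10 → queue [3, 2, 6, 4, 0, 11, 8, 12, 10]
Visit 3 → queue [2, 6, 4, 0, 11, 8, 12, 10]
Visit 2; enqueue 13 → queue [6, 4, 0, 11, 8, 12, 10, 13]
Visit 6 → queue [4, 0, 11, 8, 12, 10, 13]
Visit 4 → queue [0, 11, 8, 12, 10, 13]
Visit 0 → queue [11, 8, 12, 10, 13]
Visit 11 → queue [8, 12, 10, 13]
Visit 8 → queue [12, 10, 13]
Visit 12 → queue [10, 13]
Visit 10 → queue [13]
Visit 13 → queue []

1 -> 9 -> 7 -> 5 -> 3 -> 2 -> 6 -> 4 -> 0 -> 11 -> 8 -> 12 -> 10 -> 13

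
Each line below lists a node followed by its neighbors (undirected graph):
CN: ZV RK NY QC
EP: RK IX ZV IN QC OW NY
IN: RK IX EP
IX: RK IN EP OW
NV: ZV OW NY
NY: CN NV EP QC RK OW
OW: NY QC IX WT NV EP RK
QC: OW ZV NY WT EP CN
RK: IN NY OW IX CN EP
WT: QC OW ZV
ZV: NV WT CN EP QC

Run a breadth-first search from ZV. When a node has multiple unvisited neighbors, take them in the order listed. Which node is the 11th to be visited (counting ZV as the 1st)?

IN

Visit ZV; enqueue NV, WT, CN, EP, QC → queue [NV, WT, CN, EP, QC]
Visit NV; enqueue OW, NY → queue [WT, CN, EP, QC, OW, NY]
Visit WT → queue [CN, EP, QC, OW, NY]
Visit CN; enqueue RK → queue [EP, QC, OW, NY, RK]
Visit EP; enqueue IX, IN → queue [QC, OW, NY, RK, IX, IN]
Visit QC → queue [OW, NY, RK, IX, IN]
Visit OW → queue [NY, RK, IX, IN]
Visit NY → queue [RK, IX, IN]
Visit RK → queue [IX, IN]
Visit IX → queue [IN]
Visit IN → queue []

Visit order: ZV, NV, WT, CN, EP, QC, OW, NY, RK, IX, IN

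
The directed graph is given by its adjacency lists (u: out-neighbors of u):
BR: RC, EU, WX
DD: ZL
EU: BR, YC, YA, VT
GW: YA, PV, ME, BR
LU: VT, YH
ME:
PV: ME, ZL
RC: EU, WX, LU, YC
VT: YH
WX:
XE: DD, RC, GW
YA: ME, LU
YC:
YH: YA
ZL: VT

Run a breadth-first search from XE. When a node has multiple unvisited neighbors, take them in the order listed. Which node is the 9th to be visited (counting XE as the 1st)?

Visit XE; enqueue DD, RC, GW → queue [DD, RC, GW]
Visit DD; enqueue ZL → queue [RC, GW, ZL]
Visit RC; enqueue EU, WX, LU, YC → queue [GW, ZL, EU, WX, LU, YC]
Visit GW; enqueue YA, PV, ME, BR → queue [ZL, EU, WX, LU, YC, YA, PV, ME, BR]
Visit ZL; enqueue VT → queue [EU, WX, LU, YC, YA, PV, ME, BR, VT]
Visit EU → queue [WX, LU, YC, YA, PV, ME, BR, VT]
Visit WX → queue [LU, YC, YA, PV, ME, BR, VT]
Visit LU; enqueue YH → queue [YC, YA, PV, ME, BR, VT, YH]
Visit YC → queue [YA, PV, ME, BR, VT, YH]
Visit YA → queue [PV, ME, BR, VT, YH]
Visit PV → queue [ME, BR, VT, YH]
Visit ME → queue [BR, VT, YH]
Visit BR → queue [VT, YH]
Visit VT → queue [YH]
Visit YH → queue []

Visit order: XE, DD, RC, GW, ZL, EU, WX, LU, YC, YA, PV, ME, BR, VT, YH

YC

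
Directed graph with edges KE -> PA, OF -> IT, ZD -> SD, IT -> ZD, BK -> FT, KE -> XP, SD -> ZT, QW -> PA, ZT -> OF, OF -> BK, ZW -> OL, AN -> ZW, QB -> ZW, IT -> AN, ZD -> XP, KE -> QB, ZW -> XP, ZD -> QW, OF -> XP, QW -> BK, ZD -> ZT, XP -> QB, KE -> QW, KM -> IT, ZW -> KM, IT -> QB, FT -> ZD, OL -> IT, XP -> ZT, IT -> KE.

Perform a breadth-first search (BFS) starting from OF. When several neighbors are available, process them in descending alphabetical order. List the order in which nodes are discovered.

OF, XP, IT, BK, ZT, QB, ZD, KE, AN, FT, ZW, SD, QW, PA, OL, KM

Visit OF; enqueue XP, IT, BK → queue [XP, IT, BK]
Visit XP; enqueue ZT, QB → queue [IT, BK, ZT, QB]
Visit IT; enqueue ZD, KE, AN → queue [BK, ZT, QB, ZD, KE, AN]
Visit BK; enqueue FT → queue [ZT, QB, ZD, KE, AN, FT]
Visit ZT → queue [QB, ZD, KE, AN, FT]
Visit QB; enqueue ZW → queue [ZD, KE, AN, FT, ZW]
Visit ZD; enqueue SD, QW → queue [KE, AN, FT, ZW, SD, QW]
Visit KE; enqueue PA → queue [AN, FT, ZW, SD, QW, PA]
Visit AN → queue [FT, ZW, SD, QW, PA]
Visit FT → queue [ZW, SD, QW, PA]
Visit ZW; enqueue OL, KM → queue [SD, QW, PA, OL, KM]
Visit SD → queue [QW, PA, OL, KM]
Visit QW → queue [PA, OL, KM]
Visit PA → queue [OL, KM]
Visit OL → queue [KM]
Visit KM → queue []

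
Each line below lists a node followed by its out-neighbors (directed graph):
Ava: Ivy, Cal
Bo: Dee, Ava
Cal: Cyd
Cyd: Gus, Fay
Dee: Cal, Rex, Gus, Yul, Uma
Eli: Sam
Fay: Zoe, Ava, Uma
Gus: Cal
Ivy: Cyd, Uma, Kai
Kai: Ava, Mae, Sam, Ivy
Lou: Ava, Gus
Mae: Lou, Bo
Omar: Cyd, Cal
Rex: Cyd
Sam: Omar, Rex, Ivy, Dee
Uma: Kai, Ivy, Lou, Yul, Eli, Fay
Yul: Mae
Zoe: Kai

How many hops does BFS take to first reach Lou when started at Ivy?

Level 0: Ivy
Level 1: Cyd, Kai, Uma
Level 2: Ava, Eli, Fay, Gus, Lou, Mae, Sam, Yul
Level 3: Bo, Cal, Dee, Omar, Rex, Zoe
Lou first appears at level 2.

2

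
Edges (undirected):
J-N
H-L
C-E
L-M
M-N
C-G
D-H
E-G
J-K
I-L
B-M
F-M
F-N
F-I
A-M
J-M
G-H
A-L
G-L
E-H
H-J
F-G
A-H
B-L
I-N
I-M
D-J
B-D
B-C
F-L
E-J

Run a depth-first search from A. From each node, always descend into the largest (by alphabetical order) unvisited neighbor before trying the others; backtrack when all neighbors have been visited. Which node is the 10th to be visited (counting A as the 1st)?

Visit A
A → M
M → N
N → J
J → K
J → H
H → L
L → I
I → F
F → G
G → E
E → C
C → B
B → D

Visit order: A, M, N, J, K, H, L, I, F, G, E, C, B, D

G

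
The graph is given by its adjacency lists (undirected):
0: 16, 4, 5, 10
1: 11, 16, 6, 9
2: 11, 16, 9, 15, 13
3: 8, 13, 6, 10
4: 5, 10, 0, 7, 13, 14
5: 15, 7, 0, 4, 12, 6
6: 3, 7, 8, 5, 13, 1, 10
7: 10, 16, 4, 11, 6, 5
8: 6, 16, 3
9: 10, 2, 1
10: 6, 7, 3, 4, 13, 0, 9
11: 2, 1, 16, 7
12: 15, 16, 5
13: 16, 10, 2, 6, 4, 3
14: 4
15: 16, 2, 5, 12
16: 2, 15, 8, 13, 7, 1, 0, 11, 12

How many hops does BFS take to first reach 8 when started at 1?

2

Level 0: 1
Level 1: 6, 9, 11, 16
Level 2: 0, 2, 3, 5, 7, 8, 10, 12, 13, 15
Level 3: 4
Level 4: 14
8 first appears at level 2.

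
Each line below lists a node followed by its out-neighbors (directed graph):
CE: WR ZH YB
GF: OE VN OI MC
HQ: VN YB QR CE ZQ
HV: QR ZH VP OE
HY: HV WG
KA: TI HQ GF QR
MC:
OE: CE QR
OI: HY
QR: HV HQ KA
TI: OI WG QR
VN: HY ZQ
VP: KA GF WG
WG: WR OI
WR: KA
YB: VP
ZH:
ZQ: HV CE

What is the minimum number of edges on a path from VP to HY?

Level 0: VP
Level 1: GF, KA, WG
Level 2: HQ, MC, OE, OI, QR, TI, VN, WR
Level 3: CE, HV, HY, YB, ZQ
Level 4: ZH
HY first appears at level 3.

3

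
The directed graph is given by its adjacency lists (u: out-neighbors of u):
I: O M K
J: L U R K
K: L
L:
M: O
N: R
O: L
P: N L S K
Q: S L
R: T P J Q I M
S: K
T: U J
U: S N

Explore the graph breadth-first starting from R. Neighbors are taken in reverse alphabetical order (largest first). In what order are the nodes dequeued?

Visit R; enqueue T, Q, P, M, J, I → queue [T, Q, P, M, J, I]
Visit T; enqueue U → queue [Q, P, M, J, I, U]
Visit Q; enqueue S, L → queue [P, M, J, I, U, S, L]
Visit P; enqueue N, K → queue [M, J, I, U, S, L, N, K]
Visit M; enqueue O → queue [J, I, U, S, L, N, K, O]
Visit J → queue [I, U, S, L, N, K, O]
Visit I → queue [U, S, L, N, K, O]
Visit U → queue [S, L, N, K, O]
Visit S → queue [L, N, K, O]
Visit L → queue [N, K, O]
Visit N → queue [K, O]
Visit K → queue [O]
Visit O → queue []

R -> T -> Q -> P -> M -> J -> I -> U -> S -> L -> N -> K -> O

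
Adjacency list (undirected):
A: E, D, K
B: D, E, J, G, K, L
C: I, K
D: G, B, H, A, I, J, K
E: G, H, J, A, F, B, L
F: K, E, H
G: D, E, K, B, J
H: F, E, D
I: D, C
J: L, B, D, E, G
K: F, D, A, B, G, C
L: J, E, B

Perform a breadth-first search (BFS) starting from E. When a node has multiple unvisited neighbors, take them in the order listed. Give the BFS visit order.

E, G, H, J, A, F, B, L, D, K, I, C

Visit E; enqueue G, H, J, A, F, B, L → queue [G, H, J, A, F, B, L]
Visit G; enqueue D, K → queue [H, J, A, F, B, L, D, K]
Visit H → queue [J, A, F, B, L, D, K]
Visit J → queue [A, F, B, L, D, K]
Visit A → queue [F, B, L, D, K]
Visit F → queue [B, L, D, K]
Visit B → queue [L, D, K]
Visit L → queue [D, K]
Visit D; enqueue I → queue [K, I]
Visit K; enqueue C → queue [I, C]
Visit I → queue [C]
Visit C → queue []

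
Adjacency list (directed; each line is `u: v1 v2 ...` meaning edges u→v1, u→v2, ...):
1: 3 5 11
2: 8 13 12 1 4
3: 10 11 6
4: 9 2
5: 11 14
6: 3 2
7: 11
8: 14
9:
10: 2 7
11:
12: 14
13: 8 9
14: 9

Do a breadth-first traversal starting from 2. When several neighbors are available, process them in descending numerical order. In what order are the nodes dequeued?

Visit 2; enqueue 13, 12, 8, 4, 1 → queue [13, 12, 8, 4, 1]
Visit 13; enqueue 9 → queue [12, 8, 4, 1, 9]
Visit 12; enqueue 14 → queue [8, 4, 1, 9, 14]
Visit 8 → queue [4, 1, 9, 14]
Visit 4 → queue [1, 9, 14]
Visit 1; enqueue 11, 5, 3 → queue [9, 14, 11, 5, 3]
Visit 9 → queue [14, 11, 5, 3]
Visit 14 → queue [11, 5, 3]
Visit 11 → queue [5, 3]
Visit 5 → queue [3]
Visit 3; enqueue 10, 6 → queue [10, 6]
Visit 10; enqueue 7 → queue [6, 7]
Visit 6 → queue [7]
Visit 7 → queue []

2 → 13 → 12 → 8 → 4 → 1 → 9 → 14 → 11 → 5 → 3 → 10 → 6 → 7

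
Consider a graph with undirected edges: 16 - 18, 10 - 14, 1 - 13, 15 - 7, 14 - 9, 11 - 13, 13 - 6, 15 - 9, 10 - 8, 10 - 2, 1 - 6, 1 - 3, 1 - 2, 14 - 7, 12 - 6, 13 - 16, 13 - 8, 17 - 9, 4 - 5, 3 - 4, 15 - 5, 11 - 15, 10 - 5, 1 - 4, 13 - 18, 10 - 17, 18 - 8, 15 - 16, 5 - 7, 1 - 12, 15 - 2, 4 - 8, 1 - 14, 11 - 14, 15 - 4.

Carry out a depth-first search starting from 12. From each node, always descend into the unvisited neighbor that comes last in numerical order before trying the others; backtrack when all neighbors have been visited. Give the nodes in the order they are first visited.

Visit 12
12 → 6
6 → 13
13 → 18
18 → 16
16 → 15
15 → 11
11 → 14
14 → 10
10 → 17
17 → 9
10 → 8
8 → 4
4 → 5
5 → 7
4 → 3
3 → 1
1 → 2

12, 6, 13, 18, 16, 15, 11, 14, 10, 17, 9, 8, 4, 5, 7, 3, 1, 2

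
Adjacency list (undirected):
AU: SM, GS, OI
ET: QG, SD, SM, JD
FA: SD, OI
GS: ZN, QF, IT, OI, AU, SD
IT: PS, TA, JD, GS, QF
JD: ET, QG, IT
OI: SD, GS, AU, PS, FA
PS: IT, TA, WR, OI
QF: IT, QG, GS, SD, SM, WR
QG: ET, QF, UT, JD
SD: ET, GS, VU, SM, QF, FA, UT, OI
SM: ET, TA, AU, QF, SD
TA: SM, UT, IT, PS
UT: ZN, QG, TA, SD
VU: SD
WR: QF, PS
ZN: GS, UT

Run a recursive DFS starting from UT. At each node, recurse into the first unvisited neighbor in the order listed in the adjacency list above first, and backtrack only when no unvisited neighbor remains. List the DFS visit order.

Visit UT
UT → ZN
ZN → GS
GS → QF
QF → IT
IT → PS
PS → TA
TA → SM
SM → ET
ET → QG
QG → JD
ET → SD
SD → VU
SD → FA
FA → OI
OI → AU
PS → WR

UT, ZN, GS, QF, IT, PS, TA, SM, ET, QG, JD, SD, VU, FA, OI, AU, WR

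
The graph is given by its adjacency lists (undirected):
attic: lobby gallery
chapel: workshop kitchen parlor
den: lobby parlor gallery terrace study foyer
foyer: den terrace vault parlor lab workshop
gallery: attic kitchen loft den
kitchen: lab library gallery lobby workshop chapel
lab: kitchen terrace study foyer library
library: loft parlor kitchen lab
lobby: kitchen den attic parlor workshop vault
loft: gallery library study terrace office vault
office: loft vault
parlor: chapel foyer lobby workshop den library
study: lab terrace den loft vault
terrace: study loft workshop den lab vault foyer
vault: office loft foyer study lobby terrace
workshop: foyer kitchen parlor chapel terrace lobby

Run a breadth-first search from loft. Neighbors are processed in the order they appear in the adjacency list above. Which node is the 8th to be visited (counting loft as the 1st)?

Visit loft; enqueue gallery, library, study, terrace, office, vault → queue [gallery, library, study, terrace, office, vault]
Visit gallery; enqueue attic, kitchen, den → queue [library, study, terrace, office, vault, attic, kitchen, den]
Visit library; enqueue parlor, lab → queue [study, terrace, office, vault, attic, kitchen, den, parlor, lab]
Visit study → queue [terrace, office, vault, attic, kitchen, den, parlor, lab]
Visit terrace; enqueue workshop, foyer → queue [office, vault, attic, kitchen, den, parlor, lab, workshop, foyer]
Visit office → queue [vault, attic, kitchen, den, parlor, lab, workshop, foyer]
Visit vault; enqueue lobby → queue [attic, kitchen, den, parlor, lab, workshop, foyer, lobby]
Visit attic → queue [kitchen, den, parlor, lab, workshop, foyer, lobby]
Visit kitchen; enqueue chapel → queue [den, parlor, lab, workshop, foyer, lobby, chapel]
Visit den → queue [parlor, lab, workshop, foyer, lobby, chapel]
Visit parlor → queue [lab, workshop, foyer, lobby, chapel]
Visit lab → queue [workshop, foyer, lobby, chapel]
Visit workshop → queue [foyer, lobby, chapel]
Visit foyer → queue [lobby, chapel]
Visit lobby → queue [chapel]
Visit chapel → queue []

Visit order: loft, gallery, library, study, terrace, office, vault, attic, kitchen, den, parlor, lab, workshop, foyer, lobby, chapel

attic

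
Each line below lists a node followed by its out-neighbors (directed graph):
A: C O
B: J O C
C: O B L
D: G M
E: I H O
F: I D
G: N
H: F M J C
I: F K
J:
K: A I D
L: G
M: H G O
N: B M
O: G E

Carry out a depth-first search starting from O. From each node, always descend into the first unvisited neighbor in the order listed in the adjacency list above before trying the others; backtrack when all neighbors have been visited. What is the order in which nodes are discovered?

Visit O
O → G
G → N
N → B
B → J
B → C
C → L
N → M
M → H
H → F
F → I
I → K
K → A
K → D
O → E

O, G, N, B, J, C, L, M, H, F, I, K, A, D, E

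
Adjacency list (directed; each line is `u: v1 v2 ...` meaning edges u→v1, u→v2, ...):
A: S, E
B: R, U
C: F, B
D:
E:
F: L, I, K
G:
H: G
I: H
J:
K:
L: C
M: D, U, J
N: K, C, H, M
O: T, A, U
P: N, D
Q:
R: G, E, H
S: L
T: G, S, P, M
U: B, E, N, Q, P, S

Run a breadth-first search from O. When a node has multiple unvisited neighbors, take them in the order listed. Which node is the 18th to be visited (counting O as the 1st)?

C

Visit O; enqueue T, A, U → queue [T, A, U]
Visit T; enqueue G, S, P, M → queue [A, U, G, S, P, M]
Visit A; enqueue E → queue [U, G, S, P, M, E]
Visit U; enqueue B, N, Q → queue [G, S, P, M, E, B, N, Q]
Visit G → queue [S, P, M, E, B, N, Q]
Visit S; enqueue L → queue [P, M, E, B, N, Q, L]
Visit P; enqueue D → queue [M, E, B, N, Q, L, D]
Visit M; enqueue J → queue [E, B, N, Q, L, D, J]
Visit E → queue [B, N, Q, L, D, J]
Visit B; enqueue R → queue [N, Q, L, D, J, R]
Visit N; enqueue K, C, H → queue [Q, L, D, J, R, K, C, H]
Visit Q → queue [L, D, J, R, K, C, H]
Visit L → queue [D, J, R, K, C, H]
Visit D → queue [J, R, K, C, H]
Visit J → queue [R, K, C, H]
Visit R → queue [K, C, H]
Visit K → queue [C, H]
Visit C; enqueue F → queue [H, F]
Visit H → queue [F]
Visit F; enqueue I → queue [I]
Visit I → queue []

Visit order: O, T, A, U, G, S, P, M, E, B, N, Q, L, D, J, R, K, C, H, F, I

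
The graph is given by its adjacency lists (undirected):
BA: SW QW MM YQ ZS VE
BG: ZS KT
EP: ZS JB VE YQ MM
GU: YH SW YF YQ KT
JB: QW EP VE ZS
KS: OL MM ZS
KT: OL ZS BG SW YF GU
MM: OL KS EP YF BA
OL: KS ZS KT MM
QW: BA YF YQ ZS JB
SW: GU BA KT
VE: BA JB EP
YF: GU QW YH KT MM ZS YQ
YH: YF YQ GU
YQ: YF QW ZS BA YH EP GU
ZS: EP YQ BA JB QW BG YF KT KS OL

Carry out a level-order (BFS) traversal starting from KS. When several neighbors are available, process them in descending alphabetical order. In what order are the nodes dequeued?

Visit KS; enqueue ZS, OL, MM → queue [ZS, OL, MM]
Visit ZS; enqueue YQ, YF, QW, KT, JB, EP, BG, BA → queue [OL, MM, YQ, YF, QW, KT, JB, EP, BG, BA]
Visit OL → queue [MM, YQ, YF, QW, KT, JB, EP, BG, BA]
Visit MM → queue [YQ, YF, QW, KT, JB, EP, BG, BA]
Visit YQ; enqueue YH, GU → queue [YF, QW, KT, JB, EP, BG, BA, YH, GU]
Visit YF → queue [QW, KT, JB, EP, BG, BA, YH, GU]
Visit QW → queue [KT, JB, EP, BG, BA, YH, GU]
Visit KT; enqueue SW → queue [JB, EP, BG, BA, YH, GU, SW]
Visit JB; enqueue VE → queue [EP, BG, BA, YH, GU, SW, VE]
Visit EP → queue [BG, BA, YH, GU, SW, VE]
Visit BG → queue [BA, YH, GU, SW, VE]
Visit BA → queue [YH, GU, SW, VE]
Visit YH → queue [GU, SW, VE]
Visit GU → queue [SW, VE]
Visit SW → queue [VE]
Visit VE → queue []

KS ZS OL MM YQ YF QW KT JB EP BG BA YH GU SW VE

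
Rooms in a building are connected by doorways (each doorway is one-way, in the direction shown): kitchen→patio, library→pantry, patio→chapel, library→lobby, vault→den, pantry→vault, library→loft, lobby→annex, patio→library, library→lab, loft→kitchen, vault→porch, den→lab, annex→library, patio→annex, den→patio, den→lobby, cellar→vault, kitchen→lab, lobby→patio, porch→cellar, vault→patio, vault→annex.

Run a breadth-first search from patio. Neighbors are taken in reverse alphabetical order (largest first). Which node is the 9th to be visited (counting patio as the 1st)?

Visit patio; enqueue library, chapel, annex → queue [library, chapel, annex]
Visit library; enqueue pantry, loft, lobby, lab → queue [chapel, annex, pantry, loft, lobby, lab]
Visit chapel → queue [annex, pantry, loft, lobby, lab]
Visit annex → queue [pantry, loft, lobby, lab]
Visit pantry; enqueue vault → queue [loft, lobby, lab, vault]
Visit loft; enqueue kitchen → queue [lobby, lab, vault, kitchen]
Visit lobby → queue [lab, vault, kitchen]
Visit lab → queue [vault, kitchen]
Visit vault; enqueue porch, den → queue [kitchen, porch, den]
Visit kitchen → queue [porch, den]
Visit porch; enqueue cellar → queue [den, cellar]
Visit den → queue [cellar]
Visit cellar → queue []

Visit order: patio, library, chapel, annex, pantry, loft, lobby, lab, vault, kitchen, porch, den, cellar

vault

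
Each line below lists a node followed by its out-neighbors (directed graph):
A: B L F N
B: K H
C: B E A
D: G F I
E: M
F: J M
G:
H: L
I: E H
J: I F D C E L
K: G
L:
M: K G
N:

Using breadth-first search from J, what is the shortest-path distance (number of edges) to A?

Level 0: J
Level 1: C, D, E, F, I, L
Level 2: A, B, G, H, M
Level 3: K, N
A first appears at level 2.

2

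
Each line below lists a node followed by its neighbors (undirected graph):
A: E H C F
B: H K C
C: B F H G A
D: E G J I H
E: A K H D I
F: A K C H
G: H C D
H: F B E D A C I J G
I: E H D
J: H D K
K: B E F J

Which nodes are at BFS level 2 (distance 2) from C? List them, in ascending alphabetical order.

D, E, I, J, K

Level 0: C
Level 1: A, B, F, G, H
Level 2: D, E, I, J, K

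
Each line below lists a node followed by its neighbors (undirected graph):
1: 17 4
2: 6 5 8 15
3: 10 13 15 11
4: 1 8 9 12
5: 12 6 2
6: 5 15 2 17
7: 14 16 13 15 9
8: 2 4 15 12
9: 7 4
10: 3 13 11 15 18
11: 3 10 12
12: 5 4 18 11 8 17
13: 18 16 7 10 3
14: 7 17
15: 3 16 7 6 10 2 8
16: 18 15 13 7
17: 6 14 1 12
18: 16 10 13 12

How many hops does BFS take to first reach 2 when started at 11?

3

Level 0: 11
Level 1: 3, 10, 12
Level 2: 4, 5, 8, 13, 15, 17, 18
Level 3: 1, 2, 6, 7, 9, 14, 16
2 first appears at level 3.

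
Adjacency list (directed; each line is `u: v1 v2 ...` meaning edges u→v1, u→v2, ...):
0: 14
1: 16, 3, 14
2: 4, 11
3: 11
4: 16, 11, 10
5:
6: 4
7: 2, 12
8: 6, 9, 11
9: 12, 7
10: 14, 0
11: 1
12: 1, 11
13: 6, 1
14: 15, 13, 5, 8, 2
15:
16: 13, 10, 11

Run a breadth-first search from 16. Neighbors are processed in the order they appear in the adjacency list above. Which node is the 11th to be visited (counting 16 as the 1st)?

Visit 16; enqueue 13, 10, 11 → queue [13, 10, 11]
Visit 13; enqueue 6, 1 → queue [10, 11, 6, 1]
Visit 10; enqueue 14, 0 → queue [11, 6, 1, 14, 0]
Visit 11 → queue [6, 1, 14, 0]
Visit 6; enqueue 4 → queue [1, 14, 0, 4]
Visit 1; enqueue 3 → queue [14, 0, 4, 3]
Visit 14; enqueue 15, 5, 8, 2 → queue [0, 4, 3, 15, 5, 8, 2]
Visit 0 → queue [4, 3, 15, 5, 8, 2]
Visit 4 → queue [3, 15, 5, 8, 2]
Visit 3 → queue [15, 5, 8, 2]
Visit 15 → queue [5, 8, 2]
Visit 5 → queue [8, 2]
Visit 8; enqueue 9 → queue [2, 9]
Visit 2 → queue [9]
Visit 9; enqueue 12, 7 → queue [12, 7]
Visit 12 → queue [7]
Visit 7 → queue []

Visit order: 16, 13, 10, 11, 6, 1, 14, 0, 4, 3, 15, 5, 8, 2, 9, 12, 7

15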